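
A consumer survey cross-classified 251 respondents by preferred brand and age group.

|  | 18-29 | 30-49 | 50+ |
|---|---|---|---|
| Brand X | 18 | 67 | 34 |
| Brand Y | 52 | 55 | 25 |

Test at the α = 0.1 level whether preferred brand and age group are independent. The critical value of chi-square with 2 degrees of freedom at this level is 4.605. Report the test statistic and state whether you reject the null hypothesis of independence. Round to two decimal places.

Row totals: 119, 132. Column totals: 70, 122, 59. Grand total N = 251.
Expected counts (row total × column total / N):
  Brand X, 18-29: 119×70/251 = 33.187
  Brand X, 30-49: 119×122/251 = 57.841
  Brand X, 50+: 119×59/251 = 27.972
  Brand Y, 18-29: 132×70/251 = 36.813
  Brand Y, 30-49: 132×122/251 = 64.159
  Brand Y, 50+: 132×59/251 = 31.028
Contributions (O − E)²/E:
  (18 − 33.187)²/33.187 = 6.9499
  (67 − 57.841)²/57.841 = 1.4503
  (34 − 27.972)²/27.972 = 1.2990
  (52 − 36.813)²/36.813 = 6.2653
  (55 − 64.159)²/64.159 = 1.3075
  (25 − 31.028)²/31.028 = 1.1711
χ² = 6.9499 + 1.4503 + 1.2990 + 6.2653 + 1.3075 + 1.1711 = 18.44
df = (2−1)(3−1) = 2. Since 18.44 > 4.605, reject the null hypothesis of independence at α = 0.1.

18.44; reject H₀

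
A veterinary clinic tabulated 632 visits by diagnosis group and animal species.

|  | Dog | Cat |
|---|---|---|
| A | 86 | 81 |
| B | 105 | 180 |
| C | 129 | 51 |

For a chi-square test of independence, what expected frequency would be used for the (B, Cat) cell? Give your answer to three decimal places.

Row total (B) = 285; column total (Cat) = 312; grand total N = 632.
Expected count = (row total × column total) / N = 285 × 312 / 632 = 140.696.

140.696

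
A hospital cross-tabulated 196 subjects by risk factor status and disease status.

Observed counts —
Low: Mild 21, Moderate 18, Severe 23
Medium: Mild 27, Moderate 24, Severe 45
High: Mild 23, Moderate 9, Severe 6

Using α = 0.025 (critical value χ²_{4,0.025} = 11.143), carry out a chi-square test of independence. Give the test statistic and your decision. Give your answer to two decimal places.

15.34; reject H₀

Row totals: 62, 96, 38. Column totals: 71, 51, 74. Grand total N = 196.
Expected counts (row total × column total / N):
  Low, Mild: 62×71/196 = 22.459
  Low, Moderate: 62×51/196 = 16.133
  Low, Severe: 62×74/196 = 23.408
  Medium, Mild: 96×71/196 = 34.776
  Medium, Moderate: 96×51/196 = 24.980
  Medium, Severe: 96×74/196 = 36.245
  High, Mild: 38×71/196 = 13.765
  High, Moderate: 38×51/196 = 9.888
  High, Severe: 38×74/196 = 14.347
Contributions (O − E)²/E:
  (21 − 22.459)²/22.459 = 0.0948
  (18 − 16.133)²/16.133 = 0.2161
  (23 − 23.408)²/23.408 = 0.0071
  (27 − 34.776)²/34.776 = 1.7387
  (24 − 24.980)²/24.980 = 0.0384
  (45 − 36.245)²/36.245 = 2.1148
  (23 − 13.765)²/13.765 = 6.1958
  (9 − 9.888)²/9.888 = 0.0797
  (6 − 14.347)²/14.347 = 4.8562
χ² = 0.0948 + 0.2161 + 0.0071 + 1.7387 + 0.0384 + 2.1148 + 6.1958 + 0.0797 + 4.8562 = 15.34
df = (3−1)(3−1) = 4. Since 15.34 > 11.143, reject the null hypothesis of independence at α = 0.025.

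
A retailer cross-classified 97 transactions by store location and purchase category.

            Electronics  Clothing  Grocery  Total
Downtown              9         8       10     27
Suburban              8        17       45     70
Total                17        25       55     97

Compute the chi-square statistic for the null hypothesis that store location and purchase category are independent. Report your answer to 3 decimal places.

8.102

Grand total N = 97.
Expected counts (row total × column total / N):
  Downtown, Electronics: 27×17/97 = 4.73196
  Downtown, Clothing: 27×25/97 = 6.95876
  Downtown, Grocery: 27×55/97 = 15.30928
  Suburban, Electronics: 70×17/97 = 12.26804
  Suburban, Clothing: 70×25/97 = 18.04124
  Suburban, Grocery: 70×55/97 = 39.69072
Contributions (O − E)²/E:
  (9 − 4.73196)²/4.73196 = 3.8496
  (8 − 6.95876)²/6.95876 = 0.1558
  (10 − 15.30928)²/15.30928 = 1.8413
  (8 − 12.26804)²/12.26804 = 1.4848
  (17 − 18.04124)²/18.04124 = 0.0601
  (45 − 39.69072)²/39.69072 = 0.7102
χ² = 3.8496 + 0.1558 + 1.8413 + 1.4848 + 0.0601 + 0.7102 = 8.102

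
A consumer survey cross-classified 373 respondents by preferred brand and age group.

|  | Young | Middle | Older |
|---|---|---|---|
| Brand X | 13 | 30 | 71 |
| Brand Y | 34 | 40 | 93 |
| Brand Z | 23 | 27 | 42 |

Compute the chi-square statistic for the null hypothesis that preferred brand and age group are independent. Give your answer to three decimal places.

Row totals: 114, 167, 92. Column totals: 70, 97, 206. Grand total N = 373.
Expected counts (row total × column total / N):
  Brand X, Young: 114×70/373 = 21.3941
  Brand X, Middle: 114×97/373 = 29.6461
  Brand X, Older: 114×206/373 = 62.9598
  Brand Y, Young: 167×70/373 = 31.3405
  Brand Y, Middle: 167×97/373 = 43.4290
  Brand Y, Older: 167×206/373 = 92.2306
  Brand Z, Young: 92×70/373 = 17.2654
  Brand Z, Middle: 92×97/373 = 23.9249
  Brand Z, Older: 92×206/373 = 50.8097
Contributions (O − E)²/E:
  (13 − 21.3941)²/21.3941 = 3.2935
  (30 − 29.6461)²/29.6461 = 0.0042
  (71 − 62.9598)²/62.9598 = 1.0268
  (34 − 31.3405)²/31.3405 = 0.2257
  (40 − 43.4290)²/43.4290 = 0.2707
  (93 − 92.2306)²/92.2306 = 0.0064
  (23 − 17.2654)²/17.2654 = 1.9047
  (27 − 23.9249)²/23.9249 = 0.3952
  (42 − 50.8097)²/50.8097 = 1.5275
χ² = 3.2935 + 0.0042 + 1.0268 + 0.2257 + 0.2707 + 0.0064 + 1.9047 + 0.3952 + 1.5275 = 8.655

8.655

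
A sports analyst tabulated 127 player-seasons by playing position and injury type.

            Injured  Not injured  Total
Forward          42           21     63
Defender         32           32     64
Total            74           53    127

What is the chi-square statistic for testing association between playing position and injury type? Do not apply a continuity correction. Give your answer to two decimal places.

3.63

Grand total N = 127.
Expected counts (row total × column total / N):
  Forward, Injured: 63×74/127 = 36.709
  Forward, Not injured: 63×53/127 = 26.291
  Defender, Injured: 64×74/127 = 37.291
  Defender, Not injured: 64×53/127 = 26.709
Contributions (O − E)²/E:
  (42 − 36.709)²/36.709 = 0.7626
  (21 − 26.291)²/26.291 = 1.0648
  (32 − 37.291)²/37.291 = 0.7507
  (32 − 26.709)²/26.709 = 1.0481
χ² = 0.7626 + 1.0648 + 0.7507 + 1.0481 = 3.63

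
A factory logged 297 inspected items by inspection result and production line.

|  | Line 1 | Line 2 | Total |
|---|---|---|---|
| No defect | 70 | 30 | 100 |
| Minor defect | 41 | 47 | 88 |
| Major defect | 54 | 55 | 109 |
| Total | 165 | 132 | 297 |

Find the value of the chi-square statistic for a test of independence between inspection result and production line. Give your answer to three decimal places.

12.911

Grand total N = 297.
Expected counts (row total × column total / N):
  No defect, Line 1: 100×165/297 = 55.5556
  No defect, Line 2: 100×132/297 = 44.4444
  Minor defect, Line 1: 88×165/297 = 48.8889
  Minor defect, Line 2: 88×132/297 = 39.1111
  Major defect, Line 1: 109×165/297 = 60.5556
  Major defect, Line 2: 109×132/297 = 48.4444
Contributions (O − E)²/E:
  (70 − 55.5556)²/55.5556 = 3.7555
  (30 − 44.4444)²/44.4444 = 4.6944
  (41 − 48.8889)²/48.8889 = 1.2730
  (47 − 39.1111)²/39.1111 = 1.5912
  (54 − 60.5556)²/60.5556 = 0.7097
  (55 − 48.4444)²/48.4444 = 0.8871
χ² = 3.7555 + 4.6944 + 1.2730 + 1.5912 + 0.7097 + 0.8871 = 12.911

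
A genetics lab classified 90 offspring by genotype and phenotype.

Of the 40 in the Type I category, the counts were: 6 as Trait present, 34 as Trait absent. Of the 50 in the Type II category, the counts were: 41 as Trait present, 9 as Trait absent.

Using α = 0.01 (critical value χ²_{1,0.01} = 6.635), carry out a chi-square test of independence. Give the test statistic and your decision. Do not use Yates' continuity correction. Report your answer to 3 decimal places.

Row totals: 40, 50. Column totals: 47, 43. Grand total N = 90.
Expected counts (row total × column total / N):
  Type I, Trait present: 40×47/90 = 20.88889
  Type I, Trait absent: 40×43/90 = 19.11111
  Type II, Trait present: 50×47/90 = 26.11111
  Type II, Trait absent: 50×43/90 = 23.88889
Contributions (O − E)²/E:
  (6 − 20.88889)²/20.88889 = 10.6123
  (34 − 19.11111)²/19.11111 = 11.5995
  (41 − 26.11111)²/26.11111 = 8.4898
  (9 − 23.88889)²/23.88889 = 9.2796
χ² = 10.6123 + 11.5995 + 8.4898 + 9.2796 = 39.981
df = (2−1)(2−1) = 1. Since 39.981 > 6.635, reject the null hypothesis of independence at α = 0.01.

39.981; reject H₀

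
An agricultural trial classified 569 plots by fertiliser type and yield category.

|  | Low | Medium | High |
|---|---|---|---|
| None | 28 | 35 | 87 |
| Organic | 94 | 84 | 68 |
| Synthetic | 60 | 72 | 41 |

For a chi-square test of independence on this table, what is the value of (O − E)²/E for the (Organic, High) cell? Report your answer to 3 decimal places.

3.306

Row total (Organic) = 246; column total (High) = 196; N = 569.
Expected count E = 246 × 196 / 569 = 84.7381.
Contribution = (O − E)²/E = (68 − 84.7381)² / 84.7381 = 3.306.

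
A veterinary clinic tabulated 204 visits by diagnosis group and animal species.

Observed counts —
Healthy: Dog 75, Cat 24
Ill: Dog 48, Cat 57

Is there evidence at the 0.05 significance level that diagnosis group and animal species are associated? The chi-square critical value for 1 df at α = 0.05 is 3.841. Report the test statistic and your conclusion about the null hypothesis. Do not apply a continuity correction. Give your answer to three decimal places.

19.211; reject H₀

Row totals: 99, 105. Column totals: 123, 81. Grand total N = 204.
Expected counts (row total × column total / N):
  Healthy, Dog: 99×123/204 = 59.6912
  Healthy, Cat: 99×81/204 = 39.3088
  Ill, Dog: 105×123/204 = 63.3088
  Ill, Cat: 105×81/204 = 41.6912
Contributions (O − E)²/E:
  (75 − 59.6912)²/59.6912 = 3.9262
  (24 − 39.3088)²/39.3088 = 5.9620
  (48 − 63.3088)²/63.3088 = 3.7018
  (57 − 41.6912)²/41.6912 = 5.6213
χ² = 3.9262 + 5.9620 + 3.7018 + 5.6213 = 19.211
df = (2−1)(2−1) = 1. Since 19.211 > 3.841, reject the null hypothesis of independence at α = 0.05.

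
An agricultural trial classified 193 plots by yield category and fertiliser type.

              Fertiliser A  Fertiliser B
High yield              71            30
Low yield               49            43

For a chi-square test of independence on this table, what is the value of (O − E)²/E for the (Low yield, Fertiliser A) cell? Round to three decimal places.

Row total (Low yield) = 92; column total (Fertiliser A) = 120; N = 193.
Expected count E = 92 × 120 / 193 = 57.2021.
Contribution = (O − E)²/E = (49 − 57.2021)² / 57.2021 = 1.176.

1.176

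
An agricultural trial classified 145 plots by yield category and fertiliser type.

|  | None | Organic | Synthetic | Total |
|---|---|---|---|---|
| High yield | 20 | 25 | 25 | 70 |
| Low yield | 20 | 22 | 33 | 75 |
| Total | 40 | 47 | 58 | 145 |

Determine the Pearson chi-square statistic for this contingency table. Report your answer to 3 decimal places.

1.124

Grand total N = 145.
Expected counts (row total × column total / N):
  High yield, None: 70×40/145 = 19.3103
  High yield, Organic: 70×47/145 = 22.6897
  High yield, Synthetic: 70×58/145 = 28.0000
  Low yield, None: 75×40/145 = 20.6897
  Low yield, Organic: 75×47/145 = 24.3103
  Low yield, Synthetic: 75×58/145 = 30.0000
Contributions (O − E)²/E:
  (20 − 19.3103)²/19.3103 = 0.0246
  (25 − 22.6897)²/22.6897 = 0.2352
  (25 − 28.0000)²/28.0000 = 0.3214
  (20 − 20.6897)²/20.6897 = 0.0230
  (22 − 24.3103)²/24.3103 = 0.2196
  (33 − 30.0000)²/30.0000 = 0.3000
χ² = 0.0246 + 0.2352 + 0.3214 + 0.0230 + 0.2196 + 0.3000 = 1.124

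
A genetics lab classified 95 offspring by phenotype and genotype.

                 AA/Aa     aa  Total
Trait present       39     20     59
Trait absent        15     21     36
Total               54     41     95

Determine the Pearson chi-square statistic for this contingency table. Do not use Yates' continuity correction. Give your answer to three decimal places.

Grand total N = 95.
Expected counts (row total × column total / N):
  Trait present, AA/Aa: 59×54/95 = 33.5368
  Trait present, aa: 59×41/95 = 25.4632
  Trait absent, AA/Aa: 36×54/95 = 20.4632
  Trait absent, aa: 36×41/95 = 15.5368
Contributions (O − E)²/E:
  (39 − 33.5368)²/33.5368 = 0.8900
  (20 − 25.4632)²/25.4632 = 1.1721
  (15 − 20.4632)²/20.4632 = 1.4585
  (21 − 15.5368)²/15.5368 = 1.9210
χ² = 0.8900 + 1.1721 + 1.4585 + 1.9210 = 5.442

5.442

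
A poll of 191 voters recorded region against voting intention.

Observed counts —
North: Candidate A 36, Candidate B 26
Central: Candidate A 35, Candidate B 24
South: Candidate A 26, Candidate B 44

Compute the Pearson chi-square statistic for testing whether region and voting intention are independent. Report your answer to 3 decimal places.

Row totals: 62, 59, 70. Column totals: 97, 94. Grand total N = 191.
Expected counts (row total × column total / N):
  North, Candidate A: 62×97/191 = 31.4869
  North, Candidate B: 62×94/191 = 30.5131
  Central, Candidate A: 59×97/191 = 29.9634
  Central, Candidate B: 59×94/191 = 29.0366
  South, Candidate A: 70×97/191 = 35.5497
  South, Candidate B: 70×94/191 = 34.4503
Contributions (O − E)²/E:
  (36 − 31.4869)²/31.4869 = 0.6469
  (26 − 30.5131)²/30.5131 = 0.6675
  (35 − 29.9634)²/29.9634 = 0.8466
  (24 − 29.0366)²/29.0366 = 0.8736
  (26 − 35.5497)²/35.5497 = 2.5653
  (44 − 34.4503)²/34.4503 = 2.6472
χ² = 0.6469 + 0.6675 + 0.8466 + 0.8736 + 2.5653 + 2.6472 = 8.247

8.247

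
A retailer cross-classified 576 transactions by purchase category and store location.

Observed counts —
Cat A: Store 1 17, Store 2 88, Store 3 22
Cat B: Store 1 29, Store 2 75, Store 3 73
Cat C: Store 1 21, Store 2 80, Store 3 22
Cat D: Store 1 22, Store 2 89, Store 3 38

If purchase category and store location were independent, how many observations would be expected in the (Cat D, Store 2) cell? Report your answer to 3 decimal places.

85.882

Row total (Cat D) = 149; column total (Store 2) = 332; grand total N = 576.
Expected count = (row total × column total) / N = 149 × 332 / 576 = 85.882.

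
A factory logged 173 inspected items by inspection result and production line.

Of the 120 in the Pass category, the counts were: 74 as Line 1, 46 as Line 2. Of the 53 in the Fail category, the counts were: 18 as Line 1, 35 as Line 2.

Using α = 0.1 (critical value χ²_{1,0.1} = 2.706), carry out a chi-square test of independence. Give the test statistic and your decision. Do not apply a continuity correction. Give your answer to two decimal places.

11.33; reject H₀

Row totals: 120, 53. Column totals: 92, 81. Grand total N = 173.
Expected counts (row total × column total / N):
  Pass, Line 1: 120×92/173 = 63.815
  Pass, Line 2: 120×81/173 = 56.185
  Fail, Line 1: 53×92/173 = 28.185
  Fail, Line 2: 53×81/173 = 24.815
Contributions (O − E)²/E:
  (74 − 63.815)²/63.815 = 1.6255
  (46 − 56.185)²/56.185 = 1.8463
  (18 − 28.185)²/28.185 = 3.6805
  (35 − 24.815)²/24.815 = 4.1803
χ² = 1.6255 + 1.8463 + 3.6805 + 4.1803 = 11.33
df = (2−1)(2−1) = 1. Since 11.33 > 2.706, reject the null hypothesis of independence at α = 0.1.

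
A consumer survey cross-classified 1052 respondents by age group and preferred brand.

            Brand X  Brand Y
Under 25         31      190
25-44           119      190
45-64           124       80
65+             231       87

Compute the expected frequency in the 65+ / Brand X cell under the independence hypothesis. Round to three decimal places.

Row total (65+) = 318; column total (Brand X) = 505; grand total N = 1052.
Expected count = (row total × column total) / N = 318 × 505 / 1052 = 152.652.

152.652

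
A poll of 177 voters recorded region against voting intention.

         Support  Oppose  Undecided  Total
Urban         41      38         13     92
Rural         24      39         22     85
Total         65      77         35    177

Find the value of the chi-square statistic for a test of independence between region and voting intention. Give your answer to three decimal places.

6.507

Grand total N = 177.
Expected counts (row total × column total / N):
  Urban, Support: 92×65/177 = 33.7853
  Urban, Oppose: 92×77/177 = 40.0226
  Urban, Undecided: 92×35/177 = 18.1921
  Rural, Support: 85×65/177 = 31.2147
  Rural, Oppose: 85×77/177 = 36.9774
  Rural, Undecided: 85×35/177 = 16.8079
Contributions (O − E)²/E:
  (41 − 33.7853)²/33.7853 = 1.5407
  (38 − 40.0226)²/40.0226 = 0.1022
  (13 − 18.1921)²/18.1921 = 1.4818
  (24 − 31.2147)²/31.2147 = 1.6675
  (39 − 36.9774)²/36.9774 = 0.1106
  (22 − 16.8079)²/16.8079 = 1.6039
χ² = 1.5407 + 0.1022 + 1.4818 + 1.6675 + 0.1106 + 1.6039 = 6.507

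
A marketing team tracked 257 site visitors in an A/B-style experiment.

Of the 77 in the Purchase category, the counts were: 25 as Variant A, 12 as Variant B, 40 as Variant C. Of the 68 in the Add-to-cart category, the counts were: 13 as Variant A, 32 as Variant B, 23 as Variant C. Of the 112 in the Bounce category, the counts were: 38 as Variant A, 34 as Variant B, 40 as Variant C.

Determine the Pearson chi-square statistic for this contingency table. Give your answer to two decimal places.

Row totals: 77, 68, 112. Column totals: 76, 78, 103. Grand total N = 257.
Expected counts (row total × column total / N):
  Purchase, Variant A: 77×76/257 = 22.770
  Purchase, Variant B: 77×78/257 = 23.370
  Purchase, Variant C: 77×103/257 = 30.860
  Add-to-cart, Variant A: 68×76/257 = 20.109
  Add-to-cart, Variant B: 68×78/257 = 20.638
  Add-to-cart, Variant C: 68×103/257 = 27.253
  Bounce, Variant A: 112×76/257 = 33.121
  Bounce, Variant B: 112×78/257 = 33.992
  Bounce, Variant C: 112×103/257 = 44.887
Contributions (O − E)²/E:
  (25 − 22.770)²/22.770 = 0.2184
  (12 − 23.370)²/23.370 = 5.5317
  (40 − 30.860)²/30.860 = 2.7071
  (13 − 20.109)²/20.109 = 2.5132
  (32 − 20.638)²/20.638 = 6.2552
  (23 − 27.253)²/27.253 = 0.6637
  (38 − 33.121)²/33.121 = 0.7187
  (34 − 33.992)²/33.992 = 0.0000
  (40 − 44.887)²/44.887 = 0.5321
χ² = 0.2184 + 5.5317 + 2.7071 + 2.5132 + 6.2552 + 0.6637 + 0.7187 + 0.0000 + 0.5321 = 19.14

19.14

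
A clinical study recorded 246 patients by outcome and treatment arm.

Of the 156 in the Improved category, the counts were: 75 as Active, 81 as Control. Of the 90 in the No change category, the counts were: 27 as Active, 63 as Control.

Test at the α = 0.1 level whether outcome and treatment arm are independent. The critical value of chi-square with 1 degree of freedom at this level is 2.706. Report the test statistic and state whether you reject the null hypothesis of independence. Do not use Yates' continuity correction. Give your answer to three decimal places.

7.684; reject H₀

Row totals: 156, 90. Column totals: 102, 144. Grand total N = 246.
Expected counts (row total × column total / N):
  Improved, Active: 156×102/246 = 64.6829
  Improved, Control: 156×144/246 = 91.3171
  No change, Active: 90×102/246 = 37.3171
  No change, Control: 90×144/246 = 52.6829
Contributions (O − E)²/E:
  (75 − 64.6829)²/64.6829 = 1.6456
  (81 − 91.3171)²/91.3171 = 1.1656
  (27 − 37.3171)²/37.3171 = 2.8524
  (63 − 52.6829)²/52.6829 = 2.0204
χ² = 1.6456 + 1.1656 + 2.8524 + 2.0204 = 7.684
df = (2−1)(2−1) = 1. Since 7.684 > 2.706, reject the null hypothesis of independence at α = 0.1.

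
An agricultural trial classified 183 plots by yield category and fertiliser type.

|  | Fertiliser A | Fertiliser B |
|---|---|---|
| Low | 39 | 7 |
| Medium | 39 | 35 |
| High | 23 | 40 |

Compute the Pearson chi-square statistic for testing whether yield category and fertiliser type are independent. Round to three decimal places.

25.365

Row totals: 46, 74, 63. Column totals: 101, 82. Grand total N = 183.
Expected counts (row total × column total / N):
  Low, Fertiliser A: 46×101/183 = 25.3880
  Low, Fertiliser B: 46×82/183 = 20.6120
  Medium, Fertiliser A: 74×101/183 = 40.8415
  Medium, Fertiliser B: 74×82/183 = 33.1585
  High, Fertiliser A: 63×101/183 = 34.7705
  High, Fertiliser B: 63×82/183 = 28.2295
Contributions (O − E)²/E:
  (39 − 25.3880)²/25.3880 = 7.2982
  (7 − 20.6120)²/20.6120 = 8.9893
  (39 − 40.8415)²/40.8415 = 0.0830
  (35 − 33.1585)²/33.1585 = 0.1023
  (23 − 34.7705)²/34.7705 = 3.9845
  (40 − 28.2295)²/28.2295 = 4.9078
χ² = 7.2982 + 8.9893 + 0.0830 + 0.1023 + 3.9845 + 4.9078 = 25.365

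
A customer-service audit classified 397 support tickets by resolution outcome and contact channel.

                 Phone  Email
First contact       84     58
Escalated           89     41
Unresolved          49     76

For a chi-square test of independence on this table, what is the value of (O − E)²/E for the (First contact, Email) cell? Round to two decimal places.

Row total (First contact) = 142; column total (Email) = 175; N = 397.
Expected count E = 142 × 175 / 397 = 62.594.
Contribution = (O − E)²/E = (58 − 62.594)² / 62.594 = 0.34.

0.34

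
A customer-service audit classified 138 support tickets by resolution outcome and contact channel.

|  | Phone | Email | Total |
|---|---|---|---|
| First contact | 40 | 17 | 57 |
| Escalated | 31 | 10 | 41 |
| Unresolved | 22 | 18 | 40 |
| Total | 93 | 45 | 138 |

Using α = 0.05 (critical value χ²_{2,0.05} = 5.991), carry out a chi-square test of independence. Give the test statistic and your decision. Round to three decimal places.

4.256; fail to reject H₀

Grand total N = 138.
Expected counts (row total × column total / N):
  First contact, Phone: 57×93/138 = 38.41304
  First contact, Email: 57×45/138 = 18.58696
  Escalated, Phone: 41×93/138 = 27.63043
  Escalated, Email: 41×45/138 = 13.36957
  Unresolved, Phone: 40×93/138 = 26.95652
  Unresolved, Email: 40×45/138 = 13.04348
Contributions (O − E)²/E:
  (40 − 38.41304)²/38.41304 = 0.0656
  (17 − 18.58696)²/18.58696 = 0.1355
  (31 − 27.63043)²/27.63043 = 0.4109
  (10 − 13.36957)²/13.36957 = 0.8492
  (22 − 26.95652)²/26.95652 = 0.9114
  (18 − 13.04348)²/13.04348 = 1.8835
χ² = 0.0656 + 0.1355 + 0.4109 + 0.8492 + 0.9114 + 1.8835 = 4.256
df = (3−1)(2−1) = 2. Since 4.256 < 5.991, fail to reject the null hypothesis of independence at α = 0.05.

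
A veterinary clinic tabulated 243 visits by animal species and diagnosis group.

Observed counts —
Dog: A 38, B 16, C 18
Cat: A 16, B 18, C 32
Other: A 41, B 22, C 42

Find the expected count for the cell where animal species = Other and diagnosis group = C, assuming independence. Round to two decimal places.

39.75

Row total (Other) = 105; column total (C) = 92; grand total N = 243.
Expected count = (row total × column total) / N = 105 × 92 / 243 = 39.75.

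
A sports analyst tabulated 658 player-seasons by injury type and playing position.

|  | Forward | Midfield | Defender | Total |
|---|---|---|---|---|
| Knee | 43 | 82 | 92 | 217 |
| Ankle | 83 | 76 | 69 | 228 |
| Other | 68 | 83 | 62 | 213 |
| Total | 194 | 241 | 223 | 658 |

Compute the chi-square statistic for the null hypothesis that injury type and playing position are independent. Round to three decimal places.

Grand total N = 658.
Expected counts (row total × column total / N):
  Knee, Forward: 217×194/658 = 63.9787
  Knee, Midfield: 217×241/658 = 79.4787
  Knee, Defender: 217×223/658 = 73.5426
  Ankle, Forward: 228×194/658 = 67.2219
  Ankle, Midfield: 228×241/658 = 83.5076
  Ankle, Defender: 228×223/658 = 77.2705
  Other, Forward: 213×194/658 = 62.7994
  Other, Midfield: 213×241/658 = 78.0137
  Other, Defender: 213×223/658 = 72.1869
Contributions (O − E)²/E:
  (43 − 63.9787)²/63.9787 = 6.8789
  (82 − 79.4787)²/79.4787 = 0.0800
  (92 − 73.5426)²/73.5426 = 4.6324
  (83 − 67.2219)²/67.2219 = 3.7034
  (76 − 83.5076)²/83.5076 = 0.6750
  (69 − 77.2705)²/77.2705 = 0.8852
  (68 − 62.7994)²/62.7994 = 0.4307
  (83 − 78.0137)²/78.0137 = 0.3187
  (62 − 72.1869)²/72.1869 = 1.4376
χ² = 6.8789 + 0.0800 + 4.6324 + 3.7034 + 0.6750 + 0.8852 + 0.4307 + 0.3187 + 1.4376 = 19.042

19.042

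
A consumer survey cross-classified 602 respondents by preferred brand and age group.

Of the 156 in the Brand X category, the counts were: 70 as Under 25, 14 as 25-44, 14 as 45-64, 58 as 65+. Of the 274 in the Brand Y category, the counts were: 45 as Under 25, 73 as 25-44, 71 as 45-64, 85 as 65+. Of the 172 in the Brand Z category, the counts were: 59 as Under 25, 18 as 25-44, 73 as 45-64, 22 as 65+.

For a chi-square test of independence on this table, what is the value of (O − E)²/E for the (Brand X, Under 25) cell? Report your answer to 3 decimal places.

13.762

Row total (Brand X) = 156; column total (Under 25) = 174; N = 602.
Expected count E = 156 × 174 / 602 = 45.0897.
Contribution = (O − E)²/E = (70 − 45.0897)² / 45.0897 = 13.762.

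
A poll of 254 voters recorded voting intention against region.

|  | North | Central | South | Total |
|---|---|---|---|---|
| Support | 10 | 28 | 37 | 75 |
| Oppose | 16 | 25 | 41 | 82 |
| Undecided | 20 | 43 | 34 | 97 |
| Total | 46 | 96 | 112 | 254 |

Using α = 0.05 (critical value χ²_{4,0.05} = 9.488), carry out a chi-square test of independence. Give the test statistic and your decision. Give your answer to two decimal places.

Grand total N = 254.
Expected counts (row total × column total / N):
  Support, North: 75×46/254 = 13.58268
  Support, Central: 75×96/254 = 28.34646
  Support, South: 75×112/254 = 33.07087
  Oppose, North: 82×46/254 = 14.85039
  Oppose, Central: 82×96/254 = 30.99213
  Oppose, South: 82×112/254 = 36.15748
  Undecided, North: 97×46/254 = 17.56693
  Undecided, Central: 97×96/254 = 36.66142
  Undecided, South: 97×112/254 = 42.77165
Contributions (O − E)²/E:
  (10 − 13.58268)²/13.58268 = 0.9450
  (28 − 28.34646)²/28.34646 = 0.0042
  (37 − 33.07087)²/33.07087 = 0.4668
  (16 − 14.85039)²/14.85039 = 0.0890
  (25 − 30.99213)²/30.99213 = 1.1585
  (41 − 36.15748)²/36.15748 = 0.6486
  (20 − 17.56693)²/17.56693 = 0.3370
  (43 − 36.66142)²/36.66142 = 1.0959
  (34 − 42.77165)²/42.77165 = 1.7989
χ² = 0.9450 + 0.0042 + 0.4668 + 0.0890 + 1.1585 + 0.6486 + 0.3370 + 1.0959 + 1.7989 = 6.54
df = (3−1)(3−1) = 4. Since 6.54 < 9.488, fail to reject the null hypothesis of independence at α = 0.05.

6.54; fail to reject H₀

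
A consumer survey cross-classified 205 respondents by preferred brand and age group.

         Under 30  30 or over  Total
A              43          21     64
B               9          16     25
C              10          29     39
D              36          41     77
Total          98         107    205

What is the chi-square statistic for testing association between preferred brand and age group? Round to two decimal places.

18.74

Grand total N = 205.
Expected counts (row total × column total / N):
  A, Under 30: 64×98/205 = 30.595
  A, 30 or over: 64×107/205 = 33.405
  B, Under 30: 25×98/205 = 11.951
  B, 30 or over: 25×107/205 = 13.049
  C, Under 30: 39×98/205 = 18.644
  C, 30 or over: 39×107/205 = 20.356
  D, Under 30: 77×98/205 = 36.810
  D, 30 or over: 77×107/205 = 40.190
Contributions (O − E)²/E:
  (43 − 30.595)²/30.595 = 5.0297
  (21 − 33.405)²/33.405 = 4.6066
  (9 − 11.951)²/11.951 = 0.7287
  (16 − 13.049)²/13.049 = 0.6674
  (10 − 18.644)²/18.644 = 4.0077
  (29 − 20.356)²/20.356 = 3.6706
  (36 − 36.810)²/36.810 = 0.0178
  (41 − 40.190)²/40.190 = 0.0163
χ² = 5.0297 + 4.6066 + 0.7287 + 0.6674 + 4.0077 + 3.6706 + 0.0178 + 0.0163 = 18.74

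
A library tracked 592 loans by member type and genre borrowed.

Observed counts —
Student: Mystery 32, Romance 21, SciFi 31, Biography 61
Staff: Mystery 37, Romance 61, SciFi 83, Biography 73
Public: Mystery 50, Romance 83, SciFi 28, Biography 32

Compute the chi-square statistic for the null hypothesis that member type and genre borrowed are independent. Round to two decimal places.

68.82

Row totals: 145, 254, 193. Column totals: 119, 165, 142, 166. Grand total N = 592.
Expected counts (row total × column total / N):
  Student, Mystery: 145×119/592 = 29.147
  Student, Romance: 145×165/592 = 40.414
  Student, SciFi: 145×142/592 = 34.780
  Student, Biography: 145×166/592 = 40.659
  Staff, Mystery: 254×119/592 = 51.057
  Staff, Romance: 254×165/592 = 70.794
  Staff, SciFi: 254×142/592 = 60.926
  Staff, Biography: 254×166/592 = 71.223
  Public, Mystery: 193×119/592 = 38.796
  Public, Romance: 193×165/592 = 53.792
  Public, SciFi: 193×142/592 = 46.294
  Public, Biography: 193×166/592 = 54.118
Contributions (O − E)²/E:
  (32 − 29.147)²/29.147 = 0.2793
  (21 − 40.414)²/40.414 = 9.3261
  (31 − 34.780)²/34.780 = 0.4108
  (61 − 40.659)²/40.659 = 10.1763
  (37 − 51.057)²/51.057 = 3.8702
  (61 − 70.794)²/70.794 = 1.3550
  (83 − 60.926)²/60.926 = 7.9976
  (73 − 71.223)²/71.223 = 0.0443
  (50 − 38.796)²/38.796 = 3.2356
  (83 − 53.792)²/53.792 = 15.8594
  (28 − 46.294)²/46.294 = 7.2292
  (32 − 54.118)²/54.118 = 9.0396
χ² = 0.2793 + 9.3261 + 0.4108 + 10.1763 + 3.8702 + 1.3550 + 7.9976 + 0.0443 + 3.2356 + 15.8594 + 7.2292 + 9.0396 = 68.82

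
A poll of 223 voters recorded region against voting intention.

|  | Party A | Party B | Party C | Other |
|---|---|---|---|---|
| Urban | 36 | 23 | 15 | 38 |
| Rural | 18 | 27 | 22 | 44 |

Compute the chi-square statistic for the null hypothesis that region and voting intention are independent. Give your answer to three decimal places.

Row totals: 112, 111. Column totals: 54, 50, 37, 82. Grand total N = 223.
Expected counts (row total × column total / N):
  Urban, Party A: 112×54/223 = 27.1211
  Urban, Party B: 112×50/223 = 25.1121
  Urban, Party C: 112×37/223 = 18.5830
  Urban, Other: 112×82/223 = 41.1839
  Rural, Party A: 111×54/223 = 26.8789
  Rural, Party B: 111×50/223 = 24.8879
  Rural, Party C: 111×37/223 = 18.4170
  Rural, Other: 111×82/223 = 40.8161
Contributions (O − E)²/E:
  (36 − 27.1211)²/27.1211 = 2.9068
  (23 − 25.1121)²/25.1121 = 0.1776
  (15 − 18.5830)²/18.5830 = 0.6908
  (38 − 41.1839)²/41.1839 = 0.2461
  (18 − 26.8789)²/26.8789 = 2.9330
  (27 − 24.8879)²/24.8879 = 0.1792
  (22 − 18.4170)²/18.4170 = 0.6971
  (44 − 40.8161)²/40.8161 = 0.2484
χ² = 2.9068 + 0.1776 + 0.6908 + 0.2461 + 2.9330 + 0.1792 + 0.6971 + 0.2484 = 8.079

8.079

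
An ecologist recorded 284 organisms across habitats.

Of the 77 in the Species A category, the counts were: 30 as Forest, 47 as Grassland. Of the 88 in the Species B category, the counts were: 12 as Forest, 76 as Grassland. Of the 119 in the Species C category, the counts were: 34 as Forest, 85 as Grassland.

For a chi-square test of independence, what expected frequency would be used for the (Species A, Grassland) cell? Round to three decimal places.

Row total (Species A) = 77; column total (Grassland) = 208; grand total N = 284.
Expected count = (row total × column total) / N = 77 × 208 / 284 = 56.394.

56.394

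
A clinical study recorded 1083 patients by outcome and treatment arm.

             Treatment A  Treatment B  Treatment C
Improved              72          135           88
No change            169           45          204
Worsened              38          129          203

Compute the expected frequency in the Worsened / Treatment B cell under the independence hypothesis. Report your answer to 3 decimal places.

105.568

Row total (Worsened) = 370; column total (Treatment B) = 309; grand total N = 1083.
Expected count = (row total × column total) / N = 370 × 309 / 1083 = 105.568.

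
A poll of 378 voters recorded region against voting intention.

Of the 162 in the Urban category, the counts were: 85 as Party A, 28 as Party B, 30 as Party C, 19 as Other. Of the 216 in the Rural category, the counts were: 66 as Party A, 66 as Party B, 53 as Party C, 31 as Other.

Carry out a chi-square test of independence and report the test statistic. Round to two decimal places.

19.69

Row totals: 162, 216. Column totals: 151, 94, 83, 50. Grand total N = 378.
Expected counts (row total × column total / N):
  Urban, Party A: 162×151/378 = 64.714
  Urban, Party B: 162×94/378 = 40.286
  Urban, Party C: 162×83/378 = 35.571
  Urban, Other: 162×50/378 = 21.429
  Rural, Party A: 216×151/378 = 86.286
  Rural, Party B: 216×94/378 = 53.714
  Rural, Party C: 216×83/378 = 47.429
  Rural, Other: 216×50/378 = 28.571
Contributions (O − E)²/E:
  (85 − 64.714)²/64.714 = 6.3591
  (28 − 40.286)²/40.286 = 3.7469
  (30 − 35.571)²/35.571 = 0.8725
  (19 − 21.429)²/21.429 = 0.2753
  (66 − 86.286)²/86.286 = 4.7693
  (66 − 53.714)²/53.714 = 2.8102
  (53 − 47.429)²/47.429 = 0.6544
  (31 − 28.571)²/28.571 = 0.2065
χ² = 6.3591 + 3.7469 + 0.8725 + 0.2753 + 4.7693 + 2.8102 + 0.6544 + 0.2065 = 19.69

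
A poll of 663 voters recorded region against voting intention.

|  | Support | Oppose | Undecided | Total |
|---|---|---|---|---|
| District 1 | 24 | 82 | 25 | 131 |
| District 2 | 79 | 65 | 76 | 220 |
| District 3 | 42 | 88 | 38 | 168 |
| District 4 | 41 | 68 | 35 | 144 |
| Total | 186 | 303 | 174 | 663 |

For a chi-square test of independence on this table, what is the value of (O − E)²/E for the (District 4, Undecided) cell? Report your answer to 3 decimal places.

0.206

Row total (District 4) = 144; column total (Undecided) = 174; N = 663.
Expected count E = 144 × 174 / 663 = 37.7919.
Contribution = (O − E)²/E = (35 − 37.7919)² / 37.7919 = 0.206.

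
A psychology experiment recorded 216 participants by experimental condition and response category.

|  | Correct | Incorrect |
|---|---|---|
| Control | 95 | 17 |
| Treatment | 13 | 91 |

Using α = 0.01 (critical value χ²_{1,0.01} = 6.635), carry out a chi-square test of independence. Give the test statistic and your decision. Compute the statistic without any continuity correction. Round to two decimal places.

Row totals: 112, 104. Column totals: 108, 108. Grand total N = 216.
Expected counts (row total × column total / N):
  Control, Correct: 112×108/216 = 56.000
  Control, Incorrect: 112×108/216 = 56.000
  Treatment, Correct: 104×108/216 = 52.000
  Treatment, Incorrect: 104×108/216 = 52.000
Contributions (O − E)²/E:
  (95 − 56.000)²/56.000 = 27.1607
  (17 − 56.000)²/56.000 = 27.1607
  (13 − 52.000)²/52.000 = 29.2500
  (91 − 52.000)²/52.000 = 29.2500
χ² = 27.1607 + 27.1607 + 29.2500 + 29.2500 = 112.82
df = (2−1)(2−1) = 1. Since 112.82 > 6.635, reject the null hypothesis of independence at α = 0.01.

112.82; reject H₀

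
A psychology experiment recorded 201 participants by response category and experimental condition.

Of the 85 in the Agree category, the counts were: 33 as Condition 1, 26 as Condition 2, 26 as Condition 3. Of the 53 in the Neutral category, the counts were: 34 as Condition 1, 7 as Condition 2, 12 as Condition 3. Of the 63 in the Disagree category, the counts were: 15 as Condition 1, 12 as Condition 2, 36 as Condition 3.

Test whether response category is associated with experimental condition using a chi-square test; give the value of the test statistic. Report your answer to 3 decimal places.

Row totals: 85, 53, 63. Column totals: 82, 45, 74. Grand total N = 201.
Expected counts (row total × column total / N):
  Agree, Condition 1: 85×82/201 = 34.67662
  Agree, Condition 2: 85×45/201 = 19.02985
  Agree, Condition 3: 85×74/201 = 31.29353
  Neutral, Condition 1: 53×82/201 = 21.62189
  Neutral, Condition 2: 53×45/201 = 11.86567
  Neutral, Condition 3: 53×74/201 = 19.51244
  Disagree, Condition 1: 63×82/201 = 25.70149
  Disagree, Condition 2: 63×45/201 = 14.10448
  Disagree, Condition 3: 63×74/201 = 23.19403
Contributions (O − E)²/E:
  (33 − 34.67662)²/34.67662 = 0.0811
  (26 − 19.02985)²/19.02985 = 2.5530
  (26 − 31.29353)²/31.29353 = 0.8954
  (34 − 21.62189)²/21.62189 = 7.0862
  (7 − 11.86567)²/11.86567 = 1.9952
  (12 − 19.51244)²/19.51244 = 2.8923
  (15 − 25.70149)²/25.70149 = 4.4558
  (12 − 14.10448)²/14.10448 = 0.3140
  (36 − 23.19403)²/23.19403 = 7.0705
χ² = 0.0811 + 2.5530 + 0.8954 + 7.0862 + 1.9952 + 2.8923 + 4.4558 + 0.3140 + 7.0705 = 27.344

27.344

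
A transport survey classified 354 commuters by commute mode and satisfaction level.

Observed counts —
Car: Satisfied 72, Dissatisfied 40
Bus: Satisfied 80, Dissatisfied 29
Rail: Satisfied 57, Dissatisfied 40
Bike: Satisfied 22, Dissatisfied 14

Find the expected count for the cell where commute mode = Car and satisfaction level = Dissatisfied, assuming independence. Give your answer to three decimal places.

38.915

Row total (Car) = 112; column total (Dissatisfied) = 123; grand total N = 354.
Expected count = (row total × column total) / N = 112 × 123 / 354 = 38.915.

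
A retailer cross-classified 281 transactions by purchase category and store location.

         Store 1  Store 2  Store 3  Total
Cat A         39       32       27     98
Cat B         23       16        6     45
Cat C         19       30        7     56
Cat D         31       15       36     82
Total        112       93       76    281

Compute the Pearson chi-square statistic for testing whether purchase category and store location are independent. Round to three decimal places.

Grand total N = 281.
Expected counts (row total × column total / N):
  Cat A, Store 1: 98×112/281 = 39.0605
  Cat A, Store 2: 98×93/281 = 32.4342
  Cat A, Store 3: 98×76/281 = 26.5053
  Cat B, Store 1: 45×112/281 = 17.9359
  Cat B, Store 2: 45×93/281 = 14.8932
  Cat B, Store 3: 45×76/281 = 12.1708
  Cat C, Store 1: 56×112/281 = 22.3203
  Cat C, Store 2: 56×93/281 = 18.5338
  Cat C, Store 3: 56×76/281 = 15.1459
  Cat D, Store 1: 82×112/281 = 32.6833
  Cat D, Store 2: 82×93/281 = 27.1388
  Cat D, Store 3: 82×76/281 = 22.1779
Contributions (O − E)²/E:
  (39 − 39.0605)²/39.0605 = 0.0001
  (32 − 32.4342)²/32.4342 = 0.0058
  (27 − 26.5053)²/26.5053 = 0.0092
  (23 − 17.9359)²/17.9359 = 1.4298
  (16 − 14.8932)²/14.8932 = 0.0823
  (6 − 12.1708)²/12.1708 = 3.1287
  (19 − 22.3203)²/22.3203 = 0.4939
  (30 − 18.5338)²/18.5338 = 7.0937
  (7 − 15.1459)²/15.1459 = 4.3811
  (31 − 32.6833)²/32.6833 = 0.0867
  (15 − 27.1388)²/27.1388 = 5.4295
  (36 − 22.1779)²/22.1779 = 8.6145
χ² = 0.0001 + 0.0058 + 0.0092 + 1.4298 + 0.0823 + 3.1287 + 0.4939 + 7.0937 + 4.3811 + 0.0867 + 5.4295 + 8.6145 = 30.755

30.755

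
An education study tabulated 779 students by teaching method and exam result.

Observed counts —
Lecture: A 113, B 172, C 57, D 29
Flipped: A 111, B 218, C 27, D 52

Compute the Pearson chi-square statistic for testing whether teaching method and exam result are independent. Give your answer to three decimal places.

Row totals: 371, 408. Column totals: 224, 390, 84, 81. Grand total N = 779.
Expected counts (row total × column total / N):
  Lecture, A: 371×224/779 = 106.6804
  Lecture, B: 371×390/779 = 185.7381
  Lecture, C: 371×84/779 = 40.0051
  Lecture, D: 371×81/779 = 38.5764
  Flipped, A: 408×224/779 = 117.3196
  Flipped, B: 408×390/779 = 204.2619
  Flipped, C: 408×84/779 = 43.9949
  Flipped, D: 408×81/779 = 42.4236
Contributions (O − E)²/E:
  (113 − 106.6804)²/106.6804 = 0.3744
  (172 − 185.7381)²/185.7381 = 1.0161
  (57 − 40.0051)²/40.0051 = 7.2197
  (29 − 38.5764)²/38.5764 = 2.3773
  (111 − 117.3196)²/117.3196 = 0.3404
  (218 − 204.2619)²/204.2619 = 0.9240
  (27 − 43.9949)²/43.9949 = 6.5650
  (52 − 42.4236)²/42.4236 = 2.1617
χ² = 0.3744 + 1.0161 + 7.2197 + 2.3773 + 0.3404 + 0.9240 + 6.5650 + 2.1617 = 20.979

20.979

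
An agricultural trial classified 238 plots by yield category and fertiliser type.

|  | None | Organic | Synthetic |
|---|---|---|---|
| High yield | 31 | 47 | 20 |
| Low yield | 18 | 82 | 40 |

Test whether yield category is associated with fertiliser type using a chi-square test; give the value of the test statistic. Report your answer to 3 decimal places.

Row totals: 98, 140. Column totals: 49, 129, 60. Grand total N = 238.
Expected counts (row total × column total / N):
  High yield, None: 98×49/238 = 20.1765
  High yield, Organic: 98×129/238 = 53.1176
  High yield, Synthetic: 98×60/238 = 24.7059
  Low yield, None: 140×49/238 = 28.8235
  Low yield, Organic: 140×129/238 = 75.8824
  Low yield, Synthetic: 140×60/238 = 35.2941
Contributions (O − E)²/E:
  (31 − 20.1765)²/20.1765 = 5.8062
  (47 − 53.1176)²/53.1176 = 0.7046
  (20 − 24.7059)²/24.7059 = 0.8964
  (18 − 28.8235)²/28.8235 = 4.0643
  (82 − 75.8824)²/75.8824 = 0.4932
  (40 − 35.2941)²/35.2941 = 0.6275
χ² = 5.8062 + 0.7046 + 0.8964 + 4.0643 + 0.4932 + 0.6275 = 12.592

12.592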